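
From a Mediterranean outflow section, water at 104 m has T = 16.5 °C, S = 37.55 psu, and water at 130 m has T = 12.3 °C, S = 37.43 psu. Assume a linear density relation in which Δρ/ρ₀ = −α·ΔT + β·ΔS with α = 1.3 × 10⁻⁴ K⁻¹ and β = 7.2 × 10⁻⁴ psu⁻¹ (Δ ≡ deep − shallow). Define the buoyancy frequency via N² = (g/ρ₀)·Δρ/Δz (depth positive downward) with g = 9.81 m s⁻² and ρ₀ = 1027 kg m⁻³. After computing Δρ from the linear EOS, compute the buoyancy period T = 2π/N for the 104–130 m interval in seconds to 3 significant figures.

ΔT = -4.2 K, ΔS = -0.12 psu (deep − shallow).
Δρ/ρ₀ = −αΔT + βΔS = 5.46 × 10⁻⁴ − 8.64 × 10⁻⁵ = 4.596 × 10⁻⁴, so Δρ ≈ 0.4720 kg m⁻³.
N² = (g/ρ₀)·Δρ/Δz = g·(Δρ/ρ₀)/Δz = 9.81 × 4.596 × 10⁻⁴ / 26 = 1.7341 × 10⁻⁴ s⁻².
N = √(1.7341 × 10⁻⁴) = 0.013169 rad s⁻¹ → T = 2π/N = 477.12 s ≈ 477 s.

477 s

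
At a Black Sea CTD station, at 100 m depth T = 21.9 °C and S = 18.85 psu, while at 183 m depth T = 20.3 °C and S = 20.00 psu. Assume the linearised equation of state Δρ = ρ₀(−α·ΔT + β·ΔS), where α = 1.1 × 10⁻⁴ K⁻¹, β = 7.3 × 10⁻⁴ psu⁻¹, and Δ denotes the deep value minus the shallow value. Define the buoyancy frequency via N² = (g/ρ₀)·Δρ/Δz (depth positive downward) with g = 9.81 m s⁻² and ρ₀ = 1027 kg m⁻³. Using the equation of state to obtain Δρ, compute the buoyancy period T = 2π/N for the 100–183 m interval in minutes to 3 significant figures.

ΔT = -1.6 K, ΔS = +1.15 psu (deep − shallow).
Δρ/ρ₀ = −αΔT + βΔS = 1.76 × 10⁻⁴ + 8.395 × 10⁻⁴ = 1.0155 × 10⁻³, so Δρ ≈ 1.043 kg m⁻³.
N² = (g/ρ₀)·Δρ/Δz = g·(Δρ/ρ₀)/Δz = 9.81 × 1.0155 × 10⁻³ / 83 = 1.2002 × 10⁻⁴ s⁻².
N = √(1.2002 × 10⁻⁴) = 0.010955 rad s⁻¹ → T = 2π/N = 573.54 s = 9.5590 min ≈ 9.56 min.

9.56 min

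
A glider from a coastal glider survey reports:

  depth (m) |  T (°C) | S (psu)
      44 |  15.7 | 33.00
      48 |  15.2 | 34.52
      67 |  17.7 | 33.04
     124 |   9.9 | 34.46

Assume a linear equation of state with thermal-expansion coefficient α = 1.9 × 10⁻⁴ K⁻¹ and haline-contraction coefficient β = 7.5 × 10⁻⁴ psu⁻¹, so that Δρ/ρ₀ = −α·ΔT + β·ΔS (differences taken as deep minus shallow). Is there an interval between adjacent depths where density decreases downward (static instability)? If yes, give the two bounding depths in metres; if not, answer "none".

Evaluate Δρ/ρ₀ = −αΔT + βΔS across each adjacent pair:
  44–48 m: −αΔT+βΔS = −(1.9 × 10⁻⁴)(-0.5)+(7.5 × 10⁻⁴)(+1.52) = 1.2 × 10⁻³ → stable
  48–67 m: −αΔT+βΔS = −(1.9 × 10⁻⁴)(+2.5)+(7.5 × 10⁻⁴)(-1.48) = -1.6 × 10⁻³ → UNSTABLE
  67–124 m: −αΔT+βΔS = −(1.9 × 10⁻⁴)(-7.8)+(7.5 × 10⁻⁴)(+1.42) = 2.5 × 10⁻³ → stable
The 48–67 m interval has Δρ < 0: lighter water underlies denser water.

48–67 m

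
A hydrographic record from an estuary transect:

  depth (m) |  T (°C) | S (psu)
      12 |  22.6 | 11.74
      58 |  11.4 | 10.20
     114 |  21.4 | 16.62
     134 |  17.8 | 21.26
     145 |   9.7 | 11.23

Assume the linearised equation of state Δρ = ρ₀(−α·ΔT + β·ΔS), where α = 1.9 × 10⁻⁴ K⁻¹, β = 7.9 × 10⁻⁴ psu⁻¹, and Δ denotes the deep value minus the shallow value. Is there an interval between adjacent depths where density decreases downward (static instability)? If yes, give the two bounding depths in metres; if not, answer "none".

134–145 m

Evaluate Δρ/ρ₀ = −αΔT + βΔS across each adjacent pair:
  12–58 m: −αΔT+βΔS = −(1.9 × 10⁻⁴)(-11.2)+(7.9 × 10⁻⁴)(-1.54) = 9.1 × 10⁻⁴ → stable
  58–114 m: −αΔT+βΔS = −(1.9 × 10⁻⁴)(+10.0)+(7.9 × 10⁻⁴)(+6.42) = 3.2 × 10⁻³ → stable
  114–134 m: −αΔT+βΔS = −(1.9 × 10⁻⁴)(-3.6)+(7.9 × 10⁻⁴)(+4.64) = 4.3 × 10⁻³ → stable
  134–145 m: −αΔT+βΔS = −(1.9 × 10⁻⁴)(-8.1)+(7.9 × 10⁻⁴)(-10.03) = -6.4 × 10⁻³ → UNSTABLE
The 134–145 m interval has Δρ < 0: lighter water underlies denser water.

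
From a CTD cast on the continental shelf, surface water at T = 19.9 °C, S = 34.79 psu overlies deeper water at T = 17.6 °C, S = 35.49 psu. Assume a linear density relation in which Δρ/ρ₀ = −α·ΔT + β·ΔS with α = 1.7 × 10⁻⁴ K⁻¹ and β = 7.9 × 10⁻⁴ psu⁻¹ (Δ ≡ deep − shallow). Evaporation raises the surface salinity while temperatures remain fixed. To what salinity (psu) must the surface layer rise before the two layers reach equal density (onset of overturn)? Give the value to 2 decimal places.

35.98 psu

Neutral buoyancy requires −α(T_deep − T_surf) + β(S_deep − S_surf′) = 0.
S_surf′ = S_deep − (α/β)·ΔT = 35.49 − (1.7 × 10⁻⁴/7.9 × 10⁻⁴)·(-2.3) = 35.9849 psu.
Increase required: 35.9849 − 34.79 = 1.1949 psu.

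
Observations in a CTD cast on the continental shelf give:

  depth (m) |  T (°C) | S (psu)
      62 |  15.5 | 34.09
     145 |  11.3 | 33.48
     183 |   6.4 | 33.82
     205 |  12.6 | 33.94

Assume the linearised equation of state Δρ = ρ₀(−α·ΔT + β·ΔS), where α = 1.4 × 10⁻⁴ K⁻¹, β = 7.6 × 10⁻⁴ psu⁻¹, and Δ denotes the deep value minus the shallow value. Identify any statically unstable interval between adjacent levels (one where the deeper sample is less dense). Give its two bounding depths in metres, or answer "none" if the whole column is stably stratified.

183–205 m

Evaluate Δρ/ρ₀ = −αΔT + βΔS across each adjacent pair:
  62–145 m: −αΔT+βΔS = −(1.4 × 10⁻⁴)(-4.2)+(7.6 × 10⁻⁴)(-0.61) = 1.2 × 10⁻⁴ → stable
  145–183 m: −αΔT+βΔS = −(1.4 × 10⁻⁴)(-4.9)+(7.6 × 10⁻⁴)(+0.34) = 9.4 × 10⁻⁴ → stable
  183–205 m: −αΔT+βΔS = −(1.4 × 10⁻⁴)(+6.2)+(7.6 × 10⁻⁴)(+0.12) = -7.8 × 10⁻⁴ → UNSTABLE
The 183–205 m interval has Δρ < 0: lighter water underlies denser water.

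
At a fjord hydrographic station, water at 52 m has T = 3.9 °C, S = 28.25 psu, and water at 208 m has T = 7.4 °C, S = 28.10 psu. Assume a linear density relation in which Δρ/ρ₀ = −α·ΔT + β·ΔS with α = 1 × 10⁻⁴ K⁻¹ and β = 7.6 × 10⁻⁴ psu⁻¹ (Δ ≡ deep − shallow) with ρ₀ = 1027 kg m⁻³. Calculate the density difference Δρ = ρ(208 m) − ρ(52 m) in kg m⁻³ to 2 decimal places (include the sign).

-0.48 kg m⁻³

ΔT = +3.5 K, ΔS = -0.15 psu (deep − shallow).
Δρ/ρ₀ = −(1 × 10⁻⁴)(+3.5) + (7.6 × 10⁻⁴)(-0.15) = -4.64 × 10⁻⁴.
Δρ = 1027 × (-4.64 × 10⁻⁴) = -0.48 kg m⁻³.
Negative Δρ: lighter below, statically unstable.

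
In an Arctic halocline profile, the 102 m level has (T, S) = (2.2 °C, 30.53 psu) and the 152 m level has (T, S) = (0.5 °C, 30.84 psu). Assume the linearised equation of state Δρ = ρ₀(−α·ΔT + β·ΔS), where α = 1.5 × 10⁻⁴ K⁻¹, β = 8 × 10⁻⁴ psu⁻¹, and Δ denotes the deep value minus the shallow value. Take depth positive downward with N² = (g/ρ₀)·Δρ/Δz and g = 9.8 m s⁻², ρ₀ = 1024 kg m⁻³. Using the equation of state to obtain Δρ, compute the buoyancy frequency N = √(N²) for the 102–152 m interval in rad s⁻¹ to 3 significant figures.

ΔT = -1.7 K, ΔS = +0.31 psu (deep − shallow).
Δρ/ρ₀ = −αΔT + βΔS = 2.55 × 10⁻⁴ + 2.48 × 10⁻⁴ = 5.03 × 10⁻⁴, so Δρ ≈ 0.5151 kg m⁻³.
N² = (g/ρ₀)·Δρ/Δz = g·(Δρ/ρ₀)/Δz = 9.8 × 5.03 × 10⁻⁴ / 50 = 9.8588 × 10⁻⁵ s⁻².
N = √(9.8588 × 10⁻⁵) = 9.9291 × 10⁻³ rad s⁻¹ ≈ 9.93 × 10⁻³ rad s⁻¹.

9.93 × 10⁻³ rad s⁻¹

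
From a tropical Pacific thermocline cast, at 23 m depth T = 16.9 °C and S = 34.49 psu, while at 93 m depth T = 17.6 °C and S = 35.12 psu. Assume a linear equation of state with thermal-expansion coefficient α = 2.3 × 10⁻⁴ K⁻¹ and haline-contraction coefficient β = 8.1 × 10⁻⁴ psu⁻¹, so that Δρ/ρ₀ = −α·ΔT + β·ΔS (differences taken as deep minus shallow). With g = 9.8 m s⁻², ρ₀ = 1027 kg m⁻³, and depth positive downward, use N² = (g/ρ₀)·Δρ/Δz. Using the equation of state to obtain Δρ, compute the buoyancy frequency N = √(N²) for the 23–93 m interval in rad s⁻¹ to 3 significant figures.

6.99 × 10⁻³ rad s⁻¹

ΔT = +0.7 K, ΔS = +0.63 psu (deep − shallow).
Δρ/ρ₀ = −αΔT + βΔS = -1.61 × 10⁻⁴ + 5.103 × 10⁻⁴ = 3.493 × 10⁻⁴, so Δρ ≈ 0.3587 kg m⁻³.
N² = (g/ρ₀)·Δρ/Δz = g·(Δρ/ρ₀)/Δz = 9.8 × 3.493 × 10⁻⁴ / 70 = 4.8902 × 10⁻⁵ s⁻².
N = √(4.8902 × 10⁻⁵) = 6.9930 × 10⁻³ rad s⁻¹ ≈ 6.99 × 10⁻³ rad s⁻¹.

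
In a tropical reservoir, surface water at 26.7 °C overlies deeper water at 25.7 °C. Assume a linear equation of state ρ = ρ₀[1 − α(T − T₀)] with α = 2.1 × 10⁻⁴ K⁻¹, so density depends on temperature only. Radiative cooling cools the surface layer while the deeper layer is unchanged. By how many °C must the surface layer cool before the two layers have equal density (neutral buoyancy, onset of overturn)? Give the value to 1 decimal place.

1.0 °C

With temperature the only control, equal density requires T_surf′ = T_deep.
T_surf′ = 25.7 °C.
Cooling required: 26.7 − 25.7 = 1.0 °C.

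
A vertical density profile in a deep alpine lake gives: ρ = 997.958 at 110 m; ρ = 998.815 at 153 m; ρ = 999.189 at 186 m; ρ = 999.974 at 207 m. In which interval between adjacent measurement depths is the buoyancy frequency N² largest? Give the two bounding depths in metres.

Compute the density gradient over each adjacent pair:
  110–153 m: Δρ/Δz = 0.857/43 = 0.020 kg m⁻⁴
  153–186 m: Δρ/Δz = 0.374/33 = 0.011 kg m⁻⁴
  186–207 m: Δρ/Δz = 0.785/21 = 0.037 kg m⁻⁴
The largest gradient is in the 186–207 m interval — the pycnocline.

186–207 m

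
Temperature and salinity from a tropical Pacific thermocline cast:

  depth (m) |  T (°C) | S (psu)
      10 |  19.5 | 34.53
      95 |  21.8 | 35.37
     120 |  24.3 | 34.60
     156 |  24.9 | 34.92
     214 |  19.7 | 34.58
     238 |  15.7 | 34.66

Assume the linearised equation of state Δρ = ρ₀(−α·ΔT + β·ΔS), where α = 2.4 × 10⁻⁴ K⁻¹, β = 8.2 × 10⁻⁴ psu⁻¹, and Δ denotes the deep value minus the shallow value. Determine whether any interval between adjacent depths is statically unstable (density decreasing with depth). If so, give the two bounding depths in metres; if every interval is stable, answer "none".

95–120 m

Evaluate Δρ/ρ₀ = −αΔT + βΔS across each adjacent pair:
  10–95 m: −αΔT+βΔS = −(2.4 × 10⁻⁴)(+2.3)+(8.2 × 10⁻⁴)(+0.84) = 1.4 × 10⁻⁴ → stable
  95–120 m: −αΔT+βΔS = −(2.4 × 10⁻⁴)(+2.5)+(8.2 × 10⁻⁴)(-0.77) = -1.2 × 10⁻³ → UNSTABLE
  120–156 m: −αΔT+βΔS = −(2.4 × 10⁻⁴)(+0.6)+(8.2 × 10⁻⁴)(+0.32) = 1.2 × 10⁻⁴ → stable
  156–214 m: −αΔT+βΔS = −(2.4 × 10⁻⁴)(-5.2)+(8.2 × 10⁻⁴)(-0.34) = 9.7 × 10⁻⁴ → stable
  214–238 m: −αΔT+βΔS = −(2.4 × 10⁻⁴)(-4.0)+(8.2 × 10⁻⁴)(+0.08) = 1.0 × 10⁻³ → stable
The 95–120 m interval has Δρ < 0: lighter water underlies denser water.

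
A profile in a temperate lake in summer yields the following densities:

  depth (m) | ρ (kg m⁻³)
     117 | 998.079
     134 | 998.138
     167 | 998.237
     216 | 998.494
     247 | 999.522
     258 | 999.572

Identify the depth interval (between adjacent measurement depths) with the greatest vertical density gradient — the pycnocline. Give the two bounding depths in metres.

216–247 m

Compute the density gradient over each adjacent pair:
  117–134 m: Δρ/Δz = 0.059/17 = 3.5 × 10⁻³ kg m⁻⁴
  134–167 m: Δρ/Δz = 0.099/33 = 3.0 × 10⁻³ kg m⁻⁴
  167–216 m: Δρ/Δz = 0.257/49 = 5.2 × 10⁻³ kg m⁻⁴
  216–247 m: Δρ/Δz = 1.028/31 = 0.033 kg m⁻⁴
  247–258 m: Δρ/Δz = 0.050/11 = 4.5 × 10⁻³ kg m⁻⁴
The largest gradient is in the 216–247 m interval — the pycnocline.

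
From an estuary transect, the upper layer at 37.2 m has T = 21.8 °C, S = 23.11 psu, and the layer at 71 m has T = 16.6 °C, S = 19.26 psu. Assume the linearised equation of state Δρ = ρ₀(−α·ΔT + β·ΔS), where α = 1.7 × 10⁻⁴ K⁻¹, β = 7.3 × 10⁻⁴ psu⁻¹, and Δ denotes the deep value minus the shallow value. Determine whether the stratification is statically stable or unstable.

ΔT = 16.6 − 21.8 = -5.2 K and ΔS = 19.26 − 23.11 = -3.85 psu (deep − shallow).
−αΔT = 8.84 × 10⁻⁴; βΔS = -2.8105 × 10⁻³; sum Δρ/ρ₀ = -1.9265 × 10⁻³.
Δρ/ρ₀ < 0, so Δρ < 0: deeper water is lighter → statically unstable; the column would overturn.

unstable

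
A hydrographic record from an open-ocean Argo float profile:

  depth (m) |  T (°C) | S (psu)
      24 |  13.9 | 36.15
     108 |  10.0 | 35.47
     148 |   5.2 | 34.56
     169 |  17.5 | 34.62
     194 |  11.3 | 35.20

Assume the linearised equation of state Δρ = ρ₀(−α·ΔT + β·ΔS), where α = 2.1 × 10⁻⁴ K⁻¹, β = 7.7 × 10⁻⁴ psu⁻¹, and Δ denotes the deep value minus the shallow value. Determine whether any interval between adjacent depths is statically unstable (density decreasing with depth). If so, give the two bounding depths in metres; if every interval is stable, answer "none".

Evaluate Δρ/ρ₀ = −αΔT + βΔS across each adjacent pair:
  24–108 m: −αΔT+βΔS = −(2.1 × 10⁻⁴)(-3.9)+(7.7 × 10⁻⁴)(-0.68) = 3.0 × 10⁻⁴ → stable
  108–148 m: −αΔT+βΔS = −(2.1 × 10⁻⁴)(-4.8)+(7.7 × 10⁻⁴)(-0.91) = 3.1 × 10⁻⁴ → stable
  148–169 m: −αΔT+βΔS = −(2.1 × 10⁻⁴)(+12.3)+(7.7 × 10⁻⁴)(+0.06) = -2.5 × 10⁻³ → UNSTABLE
  169–194 m: −αΔT+βΔS = −(2.1 × 10⁻⁴)(-6.2)+(7.7 × 10⁻⁴)(+0.58) = 1.7 × 10⁻³ → stable
The 148–169 m interval has Δρ < 0: lighter water underlies denser water.

148–169 m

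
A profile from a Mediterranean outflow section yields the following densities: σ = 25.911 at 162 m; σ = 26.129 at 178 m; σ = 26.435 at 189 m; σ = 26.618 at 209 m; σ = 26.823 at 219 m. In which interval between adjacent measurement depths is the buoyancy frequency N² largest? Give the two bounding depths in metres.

Compute the density gradient over each adjacent pair:
  162–178 m: Δρ/Δz = 0.218/16 = 0.014 kg m⁻⁴
  178–189 m: Δρ/Δz = 0.306/11 = 0.028 kg m⁻⁴
  189–209 m: Δρ/Δz = 0.183/20 = 9.2 × 10⁻³ kg m⁻⁴
  209–219 m: Δρ/Δz = 0.205/10 = 0.020 kg m⁻⁴
The largest gradient is in the 178–189 m interval — the pycnocline.

178–189 m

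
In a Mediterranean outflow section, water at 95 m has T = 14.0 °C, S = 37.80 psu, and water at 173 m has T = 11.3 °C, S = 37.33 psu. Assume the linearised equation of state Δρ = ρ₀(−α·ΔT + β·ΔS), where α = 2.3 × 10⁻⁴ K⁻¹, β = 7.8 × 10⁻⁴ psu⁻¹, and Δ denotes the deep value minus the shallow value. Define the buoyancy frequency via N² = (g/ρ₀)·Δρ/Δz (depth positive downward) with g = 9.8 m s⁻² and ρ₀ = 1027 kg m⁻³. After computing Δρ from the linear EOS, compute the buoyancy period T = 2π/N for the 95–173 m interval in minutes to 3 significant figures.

ΔT = -2.7 K, ΔS = -0.47 psu (deep − shallow).
Δρ/ρ₀ = −αΔT + βΔS = 6.21 × 10⁻⁴ − 3.666 × 10⁻⁴ = 2.544 × 10⁻⁴, so Δρ ≈ 0.2613 kg m⁻³.
N² = (g/ρ₀)·Δρ/Δz = g·(Δρ/ρ₀)/Δz = 9.8 × 2.544 × 10⁻⁴ / 78 = 3.1963 × 10⁻⁵ s⁻².
N = √(3.1963 × 10⁻⁵) = 5.6536 × 10⁻³ rad s⁻¹ → T = 2π/N = 1.1114 × 10³ s = 18.523 min ≈ 18.5 min.

18.5 min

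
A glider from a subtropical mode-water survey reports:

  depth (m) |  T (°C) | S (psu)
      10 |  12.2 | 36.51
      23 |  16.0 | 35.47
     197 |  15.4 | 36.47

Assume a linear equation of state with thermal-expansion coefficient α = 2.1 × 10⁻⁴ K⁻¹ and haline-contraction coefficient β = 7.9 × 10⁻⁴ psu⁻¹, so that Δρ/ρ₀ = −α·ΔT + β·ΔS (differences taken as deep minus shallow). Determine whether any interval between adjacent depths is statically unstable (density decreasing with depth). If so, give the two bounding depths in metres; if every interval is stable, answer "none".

10–23 m

Evaluate Δρ/ρ₀ = −αΔT + βΔS across each adjacent pair:
  10–23 m: −αΔT+βΔS = −(2.1 × 10⁻⁴)(+3.8)+(7.9 × 10⁻⁴)(-1.04) = -1.6 × 10⁻³ → UNSTABLE
  23–197 m: −αΔT+βΔS = −(2.1 × 10⁻⁴)(-0.6)+(7.9 × 10⁻⁴)(+1.00) = 9.2 × 10⁻⁴ → stable
The 10–23 m interval has Δρ < 0: lighter water underlies denser water.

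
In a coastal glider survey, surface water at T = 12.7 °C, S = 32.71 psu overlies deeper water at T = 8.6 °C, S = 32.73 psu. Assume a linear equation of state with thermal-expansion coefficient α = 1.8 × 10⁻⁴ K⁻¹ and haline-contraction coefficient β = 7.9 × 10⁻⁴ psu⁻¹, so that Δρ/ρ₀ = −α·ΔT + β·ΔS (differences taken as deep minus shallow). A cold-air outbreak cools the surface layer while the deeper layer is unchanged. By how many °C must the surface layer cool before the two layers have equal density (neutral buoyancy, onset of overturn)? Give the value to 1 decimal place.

Neutral buoyancy requires Δρ = 0, i.e. −α(T_deep − T_surf′) + β(S_deep − S_surf) = 0.
T_surf′ = T_deep − (β/α)·ΔS = 8.6 − (7.9 × 10⁻⁴/1.8 × 10⁻⁴)·(+0.02) = 8.512 °C.
Cooling required: 12.7 − (8.512) = 4.188 °C.

4.2 °C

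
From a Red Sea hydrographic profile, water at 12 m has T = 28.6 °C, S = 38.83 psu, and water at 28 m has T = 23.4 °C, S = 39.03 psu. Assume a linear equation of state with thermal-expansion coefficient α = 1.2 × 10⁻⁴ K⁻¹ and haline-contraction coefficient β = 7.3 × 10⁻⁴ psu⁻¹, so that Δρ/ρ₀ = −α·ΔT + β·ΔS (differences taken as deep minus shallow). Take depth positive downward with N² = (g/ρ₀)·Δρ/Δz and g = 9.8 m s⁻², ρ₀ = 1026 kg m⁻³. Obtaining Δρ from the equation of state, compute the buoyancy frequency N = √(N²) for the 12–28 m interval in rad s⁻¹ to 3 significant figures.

ΔT = -5.2 K, ΔS = +0.20 psu (deep − shallow).
Δρ/ρ₀ = −αΔT + βΔS = 6.24 × 10⁻⁴ + 1.46 × 10⁻⁴ = 7.70 × 10⁻⁴, so Δρ ≈ 0.7900 kg m⁻³.
N² = (g/ρ₀)·Δρ/Δz = g·(Δρ/ρ₀)/Δz = 9.8 × 7.70 × 10⁻⁴ / 16 = 4.7162 × 10⁻⁴ s⁻².
N = √(4.7162 × 10⁻⁴) = 0.021717 rad s⁻¹ ≈ 0.0217 rad s⁻¹.

0.0217 rad s⁻¹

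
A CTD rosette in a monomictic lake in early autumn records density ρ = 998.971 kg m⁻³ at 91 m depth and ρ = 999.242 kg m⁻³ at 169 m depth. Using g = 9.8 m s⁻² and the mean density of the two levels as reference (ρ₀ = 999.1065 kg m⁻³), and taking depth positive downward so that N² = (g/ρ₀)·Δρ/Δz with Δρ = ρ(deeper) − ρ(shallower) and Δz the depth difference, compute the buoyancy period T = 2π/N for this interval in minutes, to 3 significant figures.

Δρ = 999.242 − 998.971 = 0.271 kg m⁻³ over Δz = 169 − 91 = 78 m.
N² = (9.8/999.1065) × (0.271/78) = 3.4079 × 10⁻⁵ s⁻².
N = √(3.4079 × 10⁻⁵) = 5.8377 × 10⁻³ rad s⁻¹, so T = 2π/N = 1.0763 × 10³ s = 17.938 min ≈ 17.9 min.

17.9 min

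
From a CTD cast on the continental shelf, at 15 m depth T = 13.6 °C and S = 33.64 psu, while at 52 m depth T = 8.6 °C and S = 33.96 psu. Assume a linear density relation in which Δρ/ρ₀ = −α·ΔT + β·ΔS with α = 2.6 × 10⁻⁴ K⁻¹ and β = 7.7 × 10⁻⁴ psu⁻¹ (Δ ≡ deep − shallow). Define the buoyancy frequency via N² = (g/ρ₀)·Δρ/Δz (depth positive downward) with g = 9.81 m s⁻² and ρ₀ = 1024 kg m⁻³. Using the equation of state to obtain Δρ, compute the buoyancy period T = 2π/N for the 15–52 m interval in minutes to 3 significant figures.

5.17 min

ΔT = -5.0 K, ΔS = +0.32 psu (deep − shallow).
Δρ/ρ₀ = −αΔT + βΔS = 1.30 × 10⁻³ + 2.464 × 10⁻⁴ = 1.5464 × 10⁻³, so Δρ ≈ 1.584 kg m⁻³.
N² = (g/ρ₀)·Δρ/Δz = g·(Δρ/ρ₀)/Δz = 9.81 × 1.5464 × 10⁻³ / 37 = 4.1000 × 10⁻⁴ s⁻².
N = √(4.1000 × 10⁻⁴) = 0.020248 rad s⁻¹ → T = 2π/N = 310.31 s = 5.1718 min ≈ 5.17 min.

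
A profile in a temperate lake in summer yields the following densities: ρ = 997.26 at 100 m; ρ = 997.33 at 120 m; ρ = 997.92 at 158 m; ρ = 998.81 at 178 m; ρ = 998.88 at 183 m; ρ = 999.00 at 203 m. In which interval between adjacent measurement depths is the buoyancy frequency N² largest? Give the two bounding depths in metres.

Compute the density gradient over each adjacent pair:
  100–120 m: Δρ/Δz = 0.07/20 = 3.5 × 10⁻³ kg m⁻⁴
  120–158 m: Δρ/Δz = 0.59/38 = 0.016 kg m⁻⁴
  158–178 m: Δρ/Δz = 0.89/20 = 0.044 kg m⁻⁴
  178–183 m: Δρ/Δz = 0.07/5 = 0.014 kg m⁻⁴
  183–203 m: Δρ/Δz = 0.12/20 = 6.0 × 10⁻³ kg m⁻⁴
The largest gradient is in the 158–178 m interval — the pycnocline.

158–178 m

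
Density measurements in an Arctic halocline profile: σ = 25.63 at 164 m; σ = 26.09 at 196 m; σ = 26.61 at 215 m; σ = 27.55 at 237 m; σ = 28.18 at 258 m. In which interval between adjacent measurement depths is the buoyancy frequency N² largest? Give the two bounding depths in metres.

Compute the density gradient over each adjacent pair:
  164–196 m: Δρ/Δz = 0.46/32 = 0.014 kg m⁻⁴
  196–215 m: Δρ/Δz = 0.52/19 = 0.027 kg m⁻⁴
  215–237 m: Δρ/Δz = 0.94/22 = 0.043 kg m⁻⁴
  237–258 m: Δρ/Δz = 0.63/21 = 0.030 kg m⁻⁴
The largest gradient is in the 215–237 m interval — the pycnocline.

215–237 m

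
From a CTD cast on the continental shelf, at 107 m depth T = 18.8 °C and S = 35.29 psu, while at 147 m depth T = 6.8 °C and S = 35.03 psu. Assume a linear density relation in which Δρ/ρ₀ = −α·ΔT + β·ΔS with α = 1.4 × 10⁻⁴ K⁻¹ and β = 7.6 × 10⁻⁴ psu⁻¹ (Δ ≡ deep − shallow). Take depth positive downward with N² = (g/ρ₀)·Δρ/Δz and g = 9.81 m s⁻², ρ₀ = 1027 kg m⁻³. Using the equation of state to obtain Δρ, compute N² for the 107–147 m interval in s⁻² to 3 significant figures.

ΔT = -12.0 K, ΔS = -0.26 psu (deep − shallow).
Δρ/ρ₀ = −αΔT + βΔS = 1.68 × 10⁻³ − 1.976 × 10⁻⁴ = 1.4824 × 10⁻³, so Δρ ≈ 1.522 kg m⁻³.
N² = (g/ρ₀)·Δρ/Δz = g·(Δρ/ρ₀)/Δz = 9.81 × 1.4824 × 10⁻³ / 40 = 3.6356 × 10⁻⁴ s⁻² ≈ 3.64 × 10⁻⁴ s⁻².

3.64 × 10⁻⁴ s⁻²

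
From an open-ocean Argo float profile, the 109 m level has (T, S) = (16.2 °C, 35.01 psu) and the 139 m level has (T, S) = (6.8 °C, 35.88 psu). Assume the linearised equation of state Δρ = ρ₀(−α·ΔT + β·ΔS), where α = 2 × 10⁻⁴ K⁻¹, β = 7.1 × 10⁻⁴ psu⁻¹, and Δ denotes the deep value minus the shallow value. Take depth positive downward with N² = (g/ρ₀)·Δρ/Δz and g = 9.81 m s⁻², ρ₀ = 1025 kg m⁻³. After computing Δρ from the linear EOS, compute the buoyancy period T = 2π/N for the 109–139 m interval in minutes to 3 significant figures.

ΔT = -9.4 K, ΔS = +0.87 psu (deep − shallow).
Δρ/ρ₀ = −αΔT + βΔS = 1.88 × 10⁻³ + 6.177 × 10⁻⁴ = 2.4977 × 10⁻³, so Δρ ≈ 2.560 kg m⁻³.
N² = (g/ρ₀)·Δρ/Δz = g·(Δρ/ρ₀)/Δz = 9.81 × 2.4977 × 10⁻³ / 30 = 8.1675 × 10⁻⁴ s⁻².
N = √(8.1675 × 10⁻⁴) = 0.028579 rad s⁻¹ → T = 2π/N = 219.85 s = 3.6642 min ≈ 3.66 min.

3.66 min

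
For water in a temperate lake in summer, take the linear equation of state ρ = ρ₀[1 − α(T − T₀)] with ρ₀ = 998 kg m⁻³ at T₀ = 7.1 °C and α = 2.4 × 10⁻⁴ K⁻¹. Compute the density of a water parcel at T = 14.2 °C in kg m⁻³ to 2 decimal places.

996.30 kg m⁻³

T − T₀ = +7.1 K.
Bracket = 1 − α·(+7.1) = 1 + (-1.704 × 10⁻³) = 0.9982960.
ρ = 998 × 0.9982960 = 996.30 kg m⁻³.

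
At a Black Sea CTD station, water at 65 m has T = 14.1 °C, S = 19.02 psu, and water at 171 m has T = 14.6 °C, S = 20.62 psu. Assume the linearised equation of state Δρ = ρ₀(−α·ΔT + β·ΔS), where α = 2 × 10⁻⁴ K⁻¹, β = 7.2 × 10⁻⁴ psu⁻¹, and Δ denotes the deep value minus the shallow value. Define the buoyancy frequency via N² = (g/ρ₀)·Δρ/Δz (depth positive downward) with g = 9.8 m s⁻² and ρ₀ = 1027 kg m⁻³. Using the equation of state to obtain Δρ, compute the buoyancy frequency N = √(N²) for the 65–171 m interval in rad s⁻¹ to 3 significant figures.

ΔT = +0.5 K, ΔS = +1.60 psu (deep − shallow).
Δρ/ρ₀ = −αΔT + βΔS = -1.00 × 10⁻⁴ + 1.152 × 10⁻³ = 1.052 × 10⁻³, so Δρ ≈ 1.080 kg m⁻³.
N² = (g/ρ₀)·Δρ/Δz = g·(Δρ/ρ₀)/Δz = 9.8 × 1.052 × 10⁻³ / 106 = 9.7260 × 10⁻⁵ s⁻².
N = √(9.7260 × 10⁻⁵) = 9.8620 × 10⁻³ rad s⁻¹ ≈ 9.86 × 10⁻³ rad s⁻¹.

9.86 × 10⁻³ rad s⁻¹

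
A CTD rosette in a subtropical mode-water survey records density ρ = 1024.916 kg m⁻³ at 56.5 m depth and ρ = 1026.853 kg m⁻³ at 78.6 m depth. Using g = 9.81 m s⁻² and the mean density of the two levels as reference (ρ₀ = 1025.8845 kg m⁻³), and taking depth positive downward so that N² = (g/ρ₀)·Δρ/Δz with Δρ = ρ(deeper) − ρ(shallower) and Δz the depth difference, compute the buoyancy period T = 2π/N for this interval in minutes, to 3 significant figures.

3.62 min

Δρ = 1026.853 − 1024.916 = 1.937 kg m⁻³ over Δz = 78.6 − 56.5 = 22.1 m.
N² = (9.81/1025.8845) × (1.937/22.1) = 8.3812 × 10⁻⁴ s⁻².
N = √(8.3812 × 10⁻⁴) = 0.028950 rad s⁻¹, so T = 2π/N = 217.04 s = 3.6173 min ≈ 3.62 min.
Since Δρ > 0 the layer is stably stratified.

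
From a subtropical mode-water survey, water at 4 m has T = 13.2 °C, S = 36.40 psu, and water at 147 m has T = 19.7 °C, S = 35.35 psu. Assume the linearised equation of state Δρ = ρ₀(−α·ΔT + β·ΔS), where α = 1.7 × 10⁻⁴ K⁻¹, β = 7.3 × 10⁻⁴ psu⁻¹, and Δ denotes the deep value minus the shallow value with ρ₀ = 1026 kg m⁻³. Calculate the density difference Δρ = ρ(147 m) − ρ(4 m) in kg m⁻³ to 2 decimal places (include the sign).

-1.92 kg m⁻³

ΔT = +6.5 K, ΔS = -1.05 psu (deep − shallow).
Δρ/ρ₀ = −(1.7 × 10⁻⁴)(+6.5) + (7.3 × 10⁻⁴)(-1.05) = -1.8715 × 10⁻³.
Δρ = 1026 × (-1.8715 × 10⁻³) = -1.92 kg m⁻³.
Negative Δρ: lighter below, statically unstable.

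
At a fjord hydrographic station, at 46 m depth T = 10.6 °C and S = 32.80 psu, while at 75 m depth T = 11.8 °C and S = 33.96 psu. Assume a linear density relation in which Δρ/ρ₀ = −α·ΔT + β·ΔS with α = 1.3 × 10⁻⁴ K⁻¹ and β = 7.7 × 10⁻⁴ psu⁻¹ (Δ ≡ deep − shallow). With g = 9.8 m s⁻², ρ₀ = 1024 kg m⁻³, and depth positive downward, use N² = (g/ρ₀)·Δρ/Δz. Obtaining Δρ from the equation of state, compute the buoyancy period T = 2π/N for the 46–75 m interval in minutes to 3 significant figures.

6.63 min

ΔT = +1.2 K, ΔS = +1.16 psu (deep − shallow).
Δρ/ρ₀ = −αΔT + βΔS = -1.56 × 10⁻⁴ + 8.932 × 10⁻⁴ = 7.372 × 10⁻⁴, so Δρ ≈ 0.7549 kg m⁻³.
N² = (g/ρ₀)·Δρ/Δz = g·(Δρ/ρ₀)/Δz = 9.8 × 7.372 × 10⁻⁴ / 29 = 2.4912 × 10⁻⁴ s⁻².
N = √(2.4912 × 10⁻⁴) = 0.015784 rad s⁻¹ → T = 2π/N = 398.07 s = 6.6345 min ≈ 6.63 min.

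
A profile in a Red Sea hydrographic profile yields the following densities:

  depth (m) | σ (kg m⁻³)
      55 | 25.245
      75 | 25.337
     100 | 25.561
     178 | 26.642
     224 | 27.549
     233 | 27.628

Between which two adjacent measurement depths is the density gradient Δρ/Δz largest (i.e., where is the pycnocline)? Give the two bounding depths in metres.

Compute the density gradient over each adjacent pair:
  55–75 m: Δρ/Δz = 0.092/20 = 4.6 × 10⁻³ kg m⁻⁴
  75–100 m: Δρ/Δz = 0.224/25 = 9.0 × 10⁻³ kg m⁻⁴
  100–178 m: Δρ/Δz = 1.081/78 = 0.014 kg m⁻⁴
  178–224 m: Δρ/Δz = 0.907/46 = 0.020 kg m⁻⁴
  224–233 m: Δρ/Δz = 0.079/9 = 8.8 × 10⁻³ kg m⁻⁴
The largest gradient is in the 178–224 m interval — the pycnocline.

178–224 m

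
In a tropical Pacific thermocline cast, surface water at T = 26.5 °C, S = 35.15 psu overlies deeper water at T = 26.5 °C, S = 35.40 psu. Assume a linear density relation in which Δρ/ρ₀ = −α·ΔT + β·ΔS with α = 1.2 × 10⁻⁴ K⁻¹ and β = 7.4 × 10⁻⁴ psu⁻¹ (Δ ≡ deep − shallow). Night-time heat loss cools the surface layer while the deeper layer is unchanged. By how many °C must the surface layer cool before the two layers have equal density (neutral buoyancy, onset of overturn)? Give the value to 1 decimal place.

Neutral buoyancy requires Δρ = 0, i.e. −α(T_deep − T_surf′) + β(S_deep − S_surf) = 0.
T_surf′ = T_deep − (β/α)·ΔS = 26.5 − (7.4 × 10⁻⁴/1.2 × 10⁻⁴)·(+0.25) = 24.958 °C.
Cooling required: 26.5 − (24.958) = 1.542 °C.

1.5 °C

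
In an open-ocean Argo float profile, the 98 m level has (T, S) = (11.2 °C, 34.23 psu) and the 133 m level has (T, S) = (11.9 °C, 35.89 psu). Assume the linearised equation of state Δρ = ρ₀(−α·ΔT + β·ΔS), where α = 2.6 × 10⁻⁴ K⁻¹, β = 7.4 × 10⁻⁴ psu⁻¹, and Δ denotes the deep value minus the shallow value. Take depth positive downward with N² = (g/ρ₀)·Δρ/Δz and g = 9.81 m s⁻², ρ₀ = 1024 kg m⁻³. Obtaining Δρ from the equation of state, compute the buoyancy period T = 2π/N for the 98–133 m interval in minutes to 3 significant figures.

ΔT = +0.7 K, ΔS = +1.66 psu (deep − shallow).
Δρ/ρ₀ = −αΔT + βΔS = -1.82 × 10⁻⁴ + 1.2284 × 10⁻³ = 1.0464 × 10⁻³, so Δρ ≈ 1.072 kg m⁻³.
N² = (g/ρ₀)·Δρ/Δz = g·(Δρ/ρ₀)/Δz = 9.81 × 1.0464 × 10⁻³ / 35 = 2.9329 × 10⁻⁴ s⁻².
N = √(2.9329 × 10⁻⁴) = 0.017126 rad s⁻¹ → T = 2π/N = 366.88 s = 6.1147 min ≈ 6.11 min.

6.11 min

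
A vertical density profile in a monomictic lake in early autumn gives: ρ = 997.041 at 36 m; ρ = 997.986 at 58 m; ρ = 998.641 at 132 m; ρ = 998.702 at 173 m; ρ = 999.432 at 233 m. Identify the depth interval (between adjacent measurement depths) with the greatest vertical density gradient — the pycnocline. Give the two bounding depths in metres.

Compute the density gradient over each adjacent pair:
  36–58 m: Δρ/Δz = 0.945/22 = 0.043 kg m⁻⁴
  58–132 m: Δρ/Δz = 0.655/74 = 8.9 × 10⁻³ kg m⁻⁴
  132–173 m: Δρ/Δz = 0.061/41 = 1.5 × 10⁻³ kg m⁻⁴
  173–233 m: Δρ/Δz = 0.730/60 = 0.012 kg m⁻⁴
The largest gradient is in the 36–58 m interval — the pycnocline.

36–58 m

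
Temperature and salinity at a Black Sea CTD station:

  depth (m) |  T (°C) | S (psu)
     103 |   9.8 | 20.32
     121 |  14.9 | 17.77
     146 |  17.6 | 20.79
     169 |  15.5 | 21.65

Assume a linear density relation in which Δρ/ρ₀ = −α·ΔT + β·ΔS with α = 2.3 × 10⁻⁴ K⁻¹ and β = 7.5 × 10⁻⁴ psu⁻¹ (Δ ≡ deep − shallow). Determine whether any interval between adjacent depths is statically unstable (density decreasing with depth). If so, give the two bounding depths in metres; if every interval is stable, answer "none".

103–121 m

Evaluate Δρ/ρ₀ = −αΔT + βΔS across each adjacent pair:
  103–121 m: −αΔT+βΔS = −(2.3 × 10⁻⁴)(+5.1)+(7.5 × 10⁻⁴)(-2.55) = -3.1 × 10⁻³ → UNSTABLE
  121–146 m: −αΔT+βΔS = −(2.3 × 10⁻⁴)(+2.7)+(7.5 × 10⁻⁴)(+3.02) = 1.6 × 10⁻³ → stable
  146–169 m: −αΔT+βΔS = −(2.3 × 10⁻⁴)(-2.1)+(7.5 × 10⁻⁴)(+0.86) = 1.1 × 10⁻³ → stable
The 103–121 m interval has Δρ < 0: lighter water underlies denser water.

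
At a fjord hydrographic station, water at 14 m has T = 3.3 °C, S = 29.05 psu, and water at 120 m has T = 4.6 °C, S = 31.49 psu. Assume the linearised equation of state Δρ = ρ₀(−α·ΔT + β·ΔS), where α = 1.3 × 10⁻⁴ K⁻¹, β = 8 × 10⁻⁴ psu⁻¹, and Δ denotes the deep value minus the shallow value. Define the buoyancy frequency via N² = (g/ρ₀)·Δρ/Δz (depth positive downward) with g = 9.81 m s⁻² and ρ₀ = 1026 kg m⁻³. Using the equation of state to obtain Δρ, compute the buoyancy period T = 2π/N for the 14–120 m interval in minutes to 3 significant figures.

8.15 min

ΔT = +1.3 K, ΔS = +2.44 psu (deep − shallow).
Δρ/ρ₀ = −αΔT + βΔS = -1.69 × 10⁻⁴ + 1.952 × 10⁻³ = 1.783 × 10⁻³, so Δρ ≈ 1.829 kg m⁻³.
N² = (g/ρ₀)·Δρ/Δz = g·(Δρ/ρ₀)/Δz = 9.81 × 1.783 × 10⁻³ / 106 = 1.6501 × 10⁻⁴ s⁻².
N = √(1.6501 × 10⁻⁴) = 0.012846 rad s⁻¹ → T = 2π/N = 489.12 s = 8.1520 min ≈ 8.15 min.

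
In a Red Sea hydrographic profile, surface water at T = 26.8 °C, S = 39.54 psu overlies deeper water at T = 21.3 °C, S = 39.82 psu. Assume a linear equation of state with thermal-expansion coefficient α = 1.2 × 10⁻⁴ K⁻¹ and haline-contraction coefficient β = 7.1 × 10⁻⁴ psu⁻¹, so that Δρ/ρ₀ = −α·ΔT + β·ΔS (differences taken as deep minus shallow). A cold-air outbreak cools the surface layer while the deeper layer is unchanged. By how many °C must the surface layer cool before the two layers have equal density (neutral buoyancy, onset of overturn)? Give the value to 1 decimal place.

Neutral buoyancy requires Δρ = 0, i.e. −α(T_deep − T_surf′) + β(S_deep − S_surf) = 0.
T_surf′ = T_deep − (β/α)·ΔS = 21.3 − (7.1 × 10⁻⁴/1.2 × 10⁻⁴)·(+0.28) = 19.643 °C.
Cooling required: 26.8 − (19.643) = 7.157 °C.

7.2 °C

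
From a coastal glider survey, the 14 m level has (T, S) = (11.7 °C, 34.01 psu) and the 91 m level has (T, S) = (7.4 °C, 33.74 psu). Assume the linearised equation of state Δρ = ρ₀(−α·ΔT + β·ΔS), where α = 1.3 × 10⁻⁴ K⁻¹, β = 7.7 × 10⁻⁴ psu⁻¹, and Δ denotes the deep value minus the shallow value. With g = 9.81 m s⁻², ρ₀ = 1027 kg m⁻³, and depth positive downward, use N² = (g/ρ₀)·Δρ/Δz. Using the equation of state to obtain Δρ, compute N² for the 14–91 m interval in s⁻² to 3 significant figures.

ΔT = -4.3 K, ΔS = -0.27 psu (deep − shallow).
Δρ/ρ₀ = −αΔT + βΔS = 5.59 × 10⁻⁴ − 2.079 × 10⁻⁴ = 3.511 × 10⁻⁴, so Δρ ≈ 0.3606 kg m⁻³.
N² = (g/ρ₀)·Δρ/Δz = g·(Δρ/ρ₀)/Δz = 9.81 × 3.511 × 10⁻⁴ / 77 = 4.4731 × 10⁻⁵ s⁻² ≈ 4.47 × 10⁻⁵ s⁻².

4.47 × 10⁻⁵ s⁻²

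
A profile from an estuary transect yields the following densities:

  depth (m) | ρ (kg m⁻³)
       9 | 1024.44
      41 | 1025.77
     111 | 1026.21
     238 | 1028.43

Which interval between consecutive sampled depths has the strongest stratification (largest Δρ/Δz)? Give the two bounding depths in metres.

9–41 m

Compute the density gradient over each adjacent pair:
  9–41 m: Δρ/Δz = 1.33/32 = 0.042 kg m⁻⁴
  41–111 m: Δρ/Δz = 0.44/70 = 6.3 × 10⁻³ kg m⁻⁴
  111–238 m: Δρ/Δz = 2.22/127 = 0.017 kg m⁻⁴
The largest gradient is in the 9–41 m interval — the pycnocline.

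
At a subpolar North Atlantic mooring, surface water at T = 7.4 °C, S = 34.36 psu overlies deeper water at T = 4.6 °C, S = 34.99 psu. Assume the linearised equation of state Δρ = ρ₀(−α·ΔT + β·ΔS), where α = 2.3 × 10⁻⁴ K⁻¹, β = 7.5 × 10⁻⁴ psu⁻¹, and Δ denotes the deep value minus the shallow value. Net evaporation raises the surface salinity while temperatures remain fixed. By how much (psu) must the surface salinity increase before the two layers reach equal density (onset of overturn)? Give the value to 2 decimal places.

1.49 psu

Neutral buoyancy requires −α(T_deep − T_surf) + β(S_deep − S_surf′) = 0.
S_surf′ = S_deep − (α/β)·ΔT = 34.99 − (2.3 × 10⁻⁴/7.5 × 10⁻⁴)·(-2.8) = 35.8487 psu.
Increase required: 35.8487 − 34.36 = 1.4887 psu.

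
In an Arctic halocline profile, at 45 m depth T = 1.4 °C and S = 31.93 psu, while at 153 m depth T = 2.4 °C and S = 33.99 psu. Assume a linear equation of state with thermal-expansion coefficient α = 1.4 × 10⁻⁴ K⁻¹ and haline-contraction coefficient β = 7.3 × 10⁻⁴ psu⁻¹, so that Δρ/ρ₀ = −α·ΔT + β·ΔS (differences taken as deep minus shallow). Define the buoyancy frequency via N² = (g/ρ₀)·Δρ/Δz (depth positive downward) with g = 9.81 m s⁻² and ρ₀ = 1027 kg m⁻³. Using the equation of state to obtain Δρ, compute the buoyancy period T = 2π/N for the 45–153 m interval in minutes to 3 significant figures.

ΔT = +1.0 K, ΔS = +2.06 psu (deep − shallow).
Δρ/ρ₀ = −αΔT + βΔS = -1.40 × 10⁻⁴ + 1.5038 × 10⁻³ = 1.3638 × 10⁻³, so Δρ ≈ 1.401 kg m⁻³.
N² = (g/ρ₀)·Δρ/Δz = g·(Δρ/ρ₀)/Δz = 9.81 × 1.3638 × 10⁻³ / 108 = 1.2388 × 10⁻⁴ s⁻².
N = √(1.2388 × 10⁻⁴) = 0.011130 rad s⁻¹ → T = 2π/N = 564.53 s = 9.4088 min ≈ 9.41 min.

9.41 min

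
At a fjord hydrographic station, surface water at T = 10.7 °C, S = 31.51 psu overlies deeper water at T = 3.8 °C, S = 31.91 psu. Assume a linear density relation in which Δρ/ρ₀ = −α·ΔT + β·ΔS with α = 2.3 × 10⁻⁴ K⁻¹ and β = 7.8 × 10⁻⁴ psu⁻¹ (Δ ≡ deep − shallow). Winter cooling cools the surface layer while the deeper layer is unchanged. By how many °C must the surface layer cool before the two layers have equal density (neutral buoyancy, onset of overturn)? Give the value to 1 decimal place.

8.3 °C

Neutral buoyancy requires Δρ = 0, i.e. −α(T_deep − T_surf′) + β(S_deep − S_surf) = 0.
T_surf′ = T_deep − (β/α)·ΔS = 3.8 − (7.8 × 10⁻⁴/2.3 × 10⁻⁴)·(+0.40) = 2.443 °C.
Cooling required: 10.7 − (2.443) = 8.257 °C.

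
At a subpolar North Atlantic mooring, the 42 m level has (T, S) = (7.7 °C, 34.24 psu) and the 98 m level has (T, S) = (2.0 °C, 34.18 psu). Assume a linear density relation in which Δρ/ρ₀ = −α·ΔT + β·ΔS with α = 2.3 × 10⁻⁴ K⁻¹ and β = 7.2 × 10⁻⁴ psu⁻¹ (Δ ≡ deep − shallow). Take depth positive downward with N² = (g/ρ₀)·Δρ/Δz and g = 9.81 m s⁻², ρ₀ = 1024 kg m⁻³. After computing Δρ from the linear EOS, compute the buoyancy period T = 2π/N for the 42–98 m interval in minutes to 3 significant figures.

7.03 min

ΔT = -5.7 K, ΔS = -0.06 psu (deep − shallow).
Δρ/ρ₀ = −αΔT + βΔS = 1.311 × 10⁻³ − 4.32 × 10⁻⁵ = 1.2678 × 10⁻³, so Δρ ≈ 1.298 kg m⁻³.
N² = (g/ρ₀)·Δρ/Δz = g·(Δρ/ρ₀)/Δz = 9.81 × 1.2678 × 10⁻³ / 56 = 2.2209 × 10⁻⁴ s⁻².
N = √(2.2209 × 10⁻⁴) = 0.014903 rad s⁻¹ → T = 2π/N = 421.61 s = 7.0268 min ≈ 7.03 min.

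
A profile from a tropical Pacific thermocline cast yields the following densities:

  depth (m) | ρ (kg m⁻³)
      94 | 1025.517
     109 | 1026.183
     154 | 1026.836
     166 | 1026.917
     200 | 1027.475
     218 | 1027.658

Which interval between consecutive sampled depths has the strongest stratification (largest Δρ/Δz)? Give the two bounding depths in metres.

94–109 m

Compute the density gradient over each adjacent pair:
  94–109 m: Δρ/Δz = 0.666/15 = 0.044 kg m⁻⁴
  109–154 m: Δρ/Δz = 0.653/45 = 0.015 kg m⁻⁴
  154–166 m: Δρ/Δz = 0.081/12 = 6.7 × 10⁻³ kg m⁻⁴
  166–200 m: Δρ/Δz = 0.558/34 = 0.016 kg m⁻⁴
  200–218 m: Δρ/Δz = 0.183/18 = 0.010 kg m⁻⁴
The largest gradient is in the 94–109 m interval — the pycnocline.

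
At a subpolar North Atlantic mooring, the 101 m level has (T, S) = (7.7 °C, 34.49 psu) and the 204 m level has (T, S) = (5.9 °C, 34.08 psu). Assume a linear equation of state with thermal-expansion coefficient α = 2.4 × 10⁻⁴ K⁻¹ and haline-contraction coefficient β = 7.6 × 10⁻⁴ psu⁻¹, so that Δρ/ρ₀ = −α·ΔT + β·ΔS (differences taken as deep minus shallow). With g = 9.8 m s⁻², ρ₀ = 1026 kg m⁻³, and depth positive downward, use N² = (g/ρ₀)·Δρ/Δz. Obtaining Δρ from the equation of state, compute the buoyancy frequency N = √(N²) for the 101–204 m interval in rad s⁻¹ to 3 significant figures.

ΔT = -1.8 K, ΔS = -0.41 psu (deep − shallow).
Δρ/ρ₀ = −αΔT + βΔS = 4.32 × 10⁻⁴ − 3.116 × 10⁻⁴ = 1.204 × 10⁻⁴, so Δρ ≈ 0.1235 kg m⁻³.
N² = (g/ρ₀)·Δρ/Δz = g·(Δρ/ρ₀)/Δz = 9.8 × 1.204 × 10⁻⁴ / 103 = 1.1456 × 10⁻⁵ s⁻².
N = √(1.1456 × 10⁻⁵) = 3.3847 × 10⁻³ rad s⁻¹ ≈ 3.38 × 10⁻³ rad s⁻¹.

3.38 × 10⁻³ rad s⁻¹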